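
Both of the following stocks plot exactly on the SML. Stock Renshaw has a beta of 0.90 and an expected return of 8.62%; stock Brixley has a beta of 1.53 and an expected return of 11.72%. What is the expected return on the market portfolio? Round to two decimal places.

9.11%

Both satisfy E(R) = R_f + β·MRP, so the slope of the SML is
MRP = (11.72% − 8.62%) / (1.53 − 0.90) = 3.10% / 0.63 = 4.9206%
R_f = E(R_Renshaw) − β_Renshaw·MRP = 8.62% − 0.90 × 4.9206% = 4.1915%
E(R_m) = R_f + MRP = 4.1915% + 4.9206% = 9.11%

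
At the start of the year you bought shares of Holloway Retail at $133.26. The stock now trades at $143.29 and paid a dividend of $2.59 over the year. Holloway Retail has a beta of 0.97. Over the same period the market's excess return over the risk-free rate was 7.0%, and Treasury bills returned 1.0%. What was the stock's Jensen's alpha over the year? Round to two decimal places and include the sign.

Realised HPR = (P1 + D1 − P0) / P0 = (143.29 + 2.59 − 133.26) / 133.26 = 12.62 / 133.26 = 9.4702%
CAPM required = R_f + β·MRP = 1.0% + 0.97 × 7.0% = 7.7900%
α = realised − required = 9.4702% − 7.7900% = +1.68%

+1.68%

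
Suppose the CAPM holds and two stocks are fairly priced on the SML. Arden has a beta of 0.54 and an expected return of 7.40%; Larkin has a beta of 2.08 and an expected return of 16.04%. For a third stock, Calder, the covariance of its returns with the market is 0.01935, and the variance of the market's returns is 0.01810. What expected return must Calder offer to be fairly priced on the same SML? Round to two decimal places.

10.37%

MRP = (16.04% − 7.40%) / (2.08 − 0.54) = 5.6104%
R_f = 7.40% − 0.54 × 5.6104% = 4.3704%
β_Calder = Cov / Var(R_m) = 0.01935 / 0.01810 = 1.0691
E(R_Calder) = R_f + β × MRP = 4.3704% + 1.0691 × 5.6104% = 10.37%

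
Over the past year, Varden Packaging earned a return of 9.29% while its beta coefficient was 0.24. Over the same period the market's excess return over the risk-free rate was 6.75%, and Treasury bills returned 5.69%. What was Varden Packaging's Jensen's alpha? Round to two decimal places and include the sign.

CAPM benchmark = R_f + β(R_m − R_f) = 5.69% + 0.24 × 6.75% = 7.3100%
α = actual − benchmark = 9.29% − 7.3100% = +1.98%

+1.98%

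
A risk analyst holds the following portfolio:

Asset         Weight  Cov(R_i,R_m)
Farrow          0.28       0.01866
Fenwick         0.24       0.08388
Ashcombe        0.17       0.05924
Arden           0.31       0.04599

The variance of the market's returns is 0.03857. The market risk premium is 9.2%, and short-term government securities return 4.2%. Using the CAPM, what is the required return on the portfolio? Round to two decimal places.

16.05%

β_Farrow = 0.01866 / 0.03857 = 0.4838
β_Fenwick = 0.08388 / 0.03857 = 2.1747
β_Ashcombe = 0.05924 / 0.03857 = 1.5359
β_Arden = 0.04599 / 0.03857 = 1.1924
β_P = Σ w_i β_i = 0.28×0.4838 + 0.24×2.1747 + 0.17×1.5359 + 0.31×1.1924 = 1.2881
E(R_P) = R_f + β_P × MRP = 4.2% + 1.2881 × 9.2% = 16.05%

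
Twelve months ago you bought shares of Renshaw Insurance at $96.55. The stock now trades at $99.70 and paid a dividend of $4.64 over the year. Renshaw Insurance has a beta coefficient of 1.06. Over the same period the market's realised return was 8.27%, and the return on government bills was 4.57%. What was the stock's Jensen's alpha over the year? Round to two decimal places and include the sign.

-0.42%

Realised HPR = (P1 + D1 − P0) / P0 = (99.70 + 4.64 − 96.55) / 96.55 = 7.79 / 96.55 = 8.0684%
MRP = 8.27% − 4.57% = 3.70%
CAPM required = R_f + β·MRP = 4.57% + 1.06 × 3.70% = 8.4920%
α = realised − required = 8.0684% − 8.4920% = -0.42%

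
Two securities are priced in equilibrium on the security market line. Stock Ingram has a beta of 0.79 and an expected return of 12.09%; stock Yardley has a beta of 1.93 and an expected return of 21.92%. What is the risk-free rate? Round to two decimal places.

Both satisfy E(R) = R_f + β·MRP, so the slope of the SML is
MRP = (21.92% − 12.09%) / (1.93 − 0.79) = 9.83% / 1.14 = 8.6228%
R_f = E(R_Ingram) − β_Ingram·MRP = 12.09% − 0.79 × 8.6228% = 5.2780%

5.28%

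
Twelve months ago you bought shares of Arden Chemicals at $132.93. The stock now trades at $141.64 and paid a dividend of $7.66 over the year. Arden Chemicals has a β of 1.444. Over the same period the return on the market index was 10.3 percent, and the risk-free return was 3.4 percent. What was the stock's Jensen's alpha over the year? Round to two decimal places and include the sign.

-1.05%

Realised HPR = (P1 + D1 − P0) / P0 = (141.64 + 7.66 − 132.93) / 132.93 = 16.37 / 132.93 = 12.3148%
MRP = 10.3% − 3.4% = 6.90%
CAPM required = R_f + β·MRP = 3.4% + 1.444 × 6.9% = 13.3636%
α = realised − required = 12.3148% − 13.3636% = -1.05%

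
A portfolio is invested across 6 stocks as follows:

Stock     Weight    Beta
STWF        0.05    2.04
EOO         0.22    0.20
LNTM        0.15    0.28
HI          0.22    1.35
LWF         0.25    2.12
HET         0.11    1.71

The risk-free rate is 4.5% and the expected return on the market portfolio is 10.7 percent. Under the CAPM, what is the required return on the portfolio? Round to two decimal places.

11.96%

β_P = Σ w_i β_i = 0.05×2.04 + 0.22×0.20 + 0.15×0.28 + 0.22×1.35 + 0.25×2.12 + 0.11×1.71 = 1.2031
MRP = 10.7% − 4.5% = 6.20%
E(R_P) = R_f + β_P × MRP = 4.5% + 1.2031 × 6.2% = 11.96%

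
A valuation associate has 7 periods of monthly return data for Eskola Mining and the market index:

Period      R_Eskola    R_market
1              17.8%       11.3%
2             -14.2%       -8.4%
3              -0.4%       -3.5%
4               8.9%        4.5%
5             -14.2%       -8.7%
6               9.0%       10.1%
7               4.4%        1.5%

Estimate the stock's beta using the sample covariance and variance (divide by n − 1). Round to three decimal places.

1.415

Mean R_i = (17.8 − 14.2 − 0.4 + 8.9 − 14.2 + 9.0 + 4.4) / 7 = 1.6143%
Mean R_m = (11.3 − 8.4 − 3.5 + 4.5 − 8.7 + 10.1 + 1.5) / 7 = 0.9714%
Σ(R_i − R̄_i)(R_m − R̄_m) = 571.9329  ⇒  Cov = 571.9329 / 6 = 95.3222
Σ(R_m − R̄_m)² = 404.0943  ⇒  Var(R_m) = 404.0943 / 6 = 67.3491
β = Cov / Var(R_m) = 95.3222 / 67.3491 = 1.4153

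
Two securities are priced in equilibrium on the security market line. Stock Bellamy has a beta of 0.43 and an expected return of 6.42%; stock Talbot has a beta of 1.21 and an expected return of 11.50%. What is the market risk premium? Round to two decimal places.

6.51%

Both satisfy E(R) = R_f + β·MRP, so the slope of the SML is
MRP = (11.50% − 6.42%) / (1.21 − 0.43) = 5.08% / 0.78 = 6.5128%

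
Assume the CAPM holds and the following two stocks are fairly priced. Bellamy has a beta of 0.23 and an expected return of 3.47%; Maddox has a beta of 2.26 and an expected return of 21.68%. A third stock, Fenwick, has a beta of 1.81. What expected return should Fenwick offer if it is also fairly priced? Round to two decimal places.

17.64%

MRP (SML slope) = (21.68% − 3.47%) / (2.26 − 0.23) = 18.21% / 2.03 = 8.9704%
R_f (intercept) = 3.47% − 0.23 × 8.9704% = 1.4068%
E(R_Fenwick) = R_f + β × MRP = 1.4068% + 1.81 × 8.9704% = 17.64%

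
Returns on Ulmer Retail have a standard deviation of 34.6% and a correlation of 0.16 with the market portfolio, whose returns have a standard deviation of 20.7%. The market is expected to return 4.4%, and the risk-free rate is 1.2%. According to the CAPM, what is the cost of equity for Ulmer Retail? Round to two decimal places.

β = ρ × σ_i / σ_m = 0.16 × 34.6% / 20.7% = 0.2674
MRP = 4.4% − 1.2% = 3.20%
E(R) = 1.2% + 0.2674 × 3.2% = 2.06%

2.06%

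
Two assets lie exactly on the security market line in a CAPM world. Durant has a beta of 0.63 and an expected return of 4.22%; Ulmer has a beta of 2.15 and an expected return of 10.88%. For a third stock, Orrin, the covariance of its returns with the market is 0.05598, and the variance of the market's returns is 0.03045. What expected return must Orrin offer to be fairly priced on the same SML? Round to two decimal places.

MRP = (10.88% − 4.22%) / (2.15 − 0.63) = 4.3816%
R_f = 4.22% − 0.63 × 4.3816% = 1.4596%
β_Orrin = Cov / Var(R_m) = 0.05598 / 0.03045 = 1.8384
E(R_Orrin) = R_f + β × MRP = 1.4596% + 1.8384 × 4.3816% = 9.51%

9.51%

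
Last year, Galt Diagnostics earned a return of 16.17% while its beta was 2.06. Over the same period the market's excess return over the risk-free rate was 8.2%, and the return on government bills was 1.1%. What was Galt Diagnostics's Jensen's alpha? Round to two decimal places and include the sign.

-1.82%

CAPM benchmark = R_f + β(R_m − R_f) = 1.1% + 2.06 × 8.2% = 17.9920%
α = actual − benchmark = 16.17% − 17.9920% = -1.82%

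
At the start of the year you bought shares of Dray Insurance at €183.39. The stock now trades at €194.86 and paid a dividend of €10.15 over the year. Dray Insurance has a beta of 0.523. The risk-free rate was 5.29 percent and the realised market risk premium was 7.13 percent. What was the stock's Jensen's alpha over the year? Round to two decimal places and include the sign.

Realised HPR = (P1 + D1 − P0) / P0 = (194.86 + 10.15 − 183.39) / 183.39 = 21.62 / 183.39 = 11.7891%
CAPM required = R_f + β·MRP = 5.29% + 0.523 × 7.13% = 9.01899%
α = realised − required = 11.7891% − 9.01899% = +2.77%

+2.77%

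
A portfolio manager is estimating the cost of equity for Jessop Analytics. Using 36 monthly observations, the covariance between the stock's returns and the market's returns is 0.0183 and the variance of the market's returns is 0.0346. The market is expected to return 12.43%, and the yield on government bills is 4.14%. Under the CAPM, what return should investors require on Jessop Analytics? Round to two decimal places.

β = Cov(R_i, R_m) / Var(R_m) = 0.0183 / 0.0346 = 0.5289
MRP = 12.43% − 4.14% = 8.29%
E(R) = R_f + β × MRP = 4.14% + 0.5289 × 8.29% = 8.52%

8.52%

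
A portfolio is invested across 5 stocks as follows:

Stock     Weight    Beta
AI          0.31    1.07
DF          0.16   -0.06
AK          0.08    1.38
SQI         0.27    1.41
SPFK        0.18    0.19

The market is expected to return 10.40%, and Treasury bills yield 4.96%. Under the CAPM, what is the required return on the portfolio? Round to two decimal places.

β_P = Σ w_i β_i = 0.31×1.07 + 0.16×-0.06 + 0.08×1.38 + 0.27×1.41 + 0.18×0.19 = 0.8474
MRP = 10.40% − 4.96% = 5.44%
E(R_P) = R_f + β_P × MRP = 4.96% + 0.8474 × 5.44% = 9.57%

9.57%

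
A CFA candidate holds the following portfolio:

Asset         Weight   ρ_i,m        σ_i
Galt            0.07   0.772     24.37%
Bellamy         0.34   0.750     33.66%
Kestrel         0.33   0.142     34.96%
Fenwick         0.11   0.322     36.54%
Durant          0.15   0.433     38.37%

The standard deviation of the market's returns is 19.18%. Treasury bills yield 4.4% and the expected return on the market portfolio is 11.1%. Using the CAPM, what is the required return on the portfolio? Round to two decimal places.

β_Galt = 0.772 × 24.37% / 19.18% = 0.9809
β_Bellamy = 0.750 × 33.66% / 19.18% = 1.3162
β_Kestrel = 0.142 × 34.96% / 19.18% = 0.2588
β_Fenwick = 0.322 × 36.54% / 19.18% = 0.6134
β_Durant = 0.433 × 38.37% / 19.18% = 0.8662
β_P = Σ w_i β_i = 0.07×0.9809 + 0.34×1.3162 + 0.33×0.2588 + 0.11×0.6134 + 0.15×0.8662 = 0.7990
MRP = 11.1% − 4.4% = 6.70%
E(R_P) = R_f + β_P × MRP = 4.4% + 0.7990 × 6.7% = 9.75%

9.75%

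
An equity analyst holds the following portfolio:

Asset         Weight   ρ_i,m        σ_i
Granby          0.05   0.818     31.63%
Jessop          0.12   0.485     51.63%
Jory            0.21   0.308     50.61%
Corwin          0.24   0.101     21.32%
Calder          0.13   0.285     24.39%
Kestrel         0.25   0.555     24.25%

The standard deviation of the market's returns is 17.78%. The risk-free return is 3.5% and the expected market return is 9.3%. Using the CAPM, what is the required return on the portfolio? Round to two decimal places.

7.53%

β_Granby = 0.818 × 31.63% / 17.78% = 1.4552
β_Jessop = 0.485 × 51.63% / 17.78% = 1.4084
β_Jory = 0.308 × 50.61% / 17.78% = 0.8767
β_Corwin = 0.101 × 21.32% / 17.78% = 0.1211
β_Calder = 0.285 × 24.39% / 17.78% = 0.3910
β_Kestrel = 0.555 × 24.25% / 17.78% = 0.7570
β_P = Σ w_i β_i = 0.05×1.4552 + 0.12×1.4084 + 0.21×0.8767 + 0.24×0.1211 + 0.13×0.3910 + 0.25×0.7570 = 0.6950
MRP = 9.3% − 3.5% = 5.80%
E(R_P) = R_f + β_P × MRP = 3.5% + 0.6950 × 5.8% = 7.53%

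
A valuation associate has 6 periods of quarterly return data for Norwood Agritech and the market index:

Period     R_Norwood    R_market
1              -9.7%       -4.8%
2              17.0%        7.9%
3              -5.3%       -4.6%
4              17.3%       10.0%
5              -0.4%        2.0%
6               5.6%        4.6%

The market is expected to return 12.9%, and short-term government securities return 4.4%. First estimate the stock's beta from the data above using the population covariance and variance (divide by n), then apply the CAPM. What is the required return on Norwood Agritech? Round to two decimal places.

Mean R_i = (-9.7 + 17.0 − 5.3 + 17.3 − 0.4 + 5.6) / 6 = 4.0833%
Mean R_m = (-4.8 + 7.9 − 4.6 + 10.0 + 2.0 + 4.6) / 6 = 2.5167%
Σ(R_i − R̄_i)(R_m − R̄_m) = 341.5417  ⇒  Cov = 341.5417 / 6 = 56.9236
Σ(R_m − R̄_m)² = 193.7683  ⇒  Var(R_m) = 193.7683 / 6 = 32.2947
β = Cov / Var(R_m) = 56.9236 / 32.2947 = 1.7626
MRP = 12.9% − 4.4% = 8.50%
E(R) = R_f + β × MRP = 4.4% + 1.7626 × 8.5% = 19.38%

19.38%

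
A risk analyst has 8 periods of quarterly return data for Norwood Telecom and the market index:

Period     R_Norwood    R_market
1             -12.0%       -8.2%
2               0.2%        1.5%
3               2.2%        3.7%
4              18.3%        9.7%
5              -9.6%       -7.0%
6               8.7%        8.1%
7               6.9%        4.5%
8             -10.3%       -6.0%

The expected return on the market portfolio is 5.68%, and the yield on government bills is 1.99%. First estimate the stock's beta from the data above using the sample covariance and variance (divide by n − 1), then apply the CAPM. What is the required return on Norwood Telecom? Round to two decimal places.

7.49%

Mean R_i = (-12.0 + 0.2 + 2.2 + 18.3 − 9.6 + 8.7 + 6.9 − 10.3) / 8 = 0.5500%
Mean R_m = (-8.2 + 1.5 + 3.7 + 9.7 − 7.0 + 8.1 + 4.5 − 6.0) / 8 = 0.7875%
Σ(R_i − R̄_i)(R_m − R̄_m) = 511.4050  ⇒  Cov = 511.4050 / 7 = 73.0579
Σ(R_m − R̄_m)² = 343.1688  ⇒  Var(R_m) = 343.1688 / 7 = 49.0241
β = Cov / Var(R_m) = 73.0579 / 49.0241 = 1.4902
MRP = 5.68% − 1.99% = 3.69%
E(R) = R_f + β × MRP = 1.99% + 1.4902 × 3.69% = 7.49%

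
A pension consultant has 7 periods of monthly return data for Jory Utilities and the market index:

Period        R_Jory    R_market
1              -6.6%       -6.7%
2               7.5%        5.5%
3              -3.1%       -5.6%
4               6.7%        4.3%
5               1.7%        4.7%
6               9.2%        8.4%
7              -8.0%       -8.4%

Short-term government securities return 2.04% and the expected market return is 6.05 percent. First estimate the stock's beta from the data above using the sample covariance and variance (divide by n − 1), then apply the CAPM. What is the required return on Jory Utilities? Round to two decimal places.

Mean R_i = (-6.6 + 7.5 − 3.1 + 6.7 + 1.7 + 9.2 − 8.0) / 7 = 1.0571%
Mean R_m = (-6.7 + 5.5 − 5.6 + 4.3 + 4.7 + 8.4 − 8.4) / 7 = 0.3143%
Σ(R_i − R̄_i)(R_m − R̄_m) = 281.7843  ⇒  Cov = 281.7843 / 6 = 46.9641
Σ(R_m − R̄_m)² = 287.5086  ⇒  Var(R_m) = 287.5086 / 6 = 47.9181
β = Cov / Var(R_m) = 46.9641 / 47.9181 = 0.9801
MRP = 6.05% − 2.04% = 4.01%
E(R) = R_f + β × MRP = 2.04% + 0.9801 × 4.01% = 5.97%

5.97%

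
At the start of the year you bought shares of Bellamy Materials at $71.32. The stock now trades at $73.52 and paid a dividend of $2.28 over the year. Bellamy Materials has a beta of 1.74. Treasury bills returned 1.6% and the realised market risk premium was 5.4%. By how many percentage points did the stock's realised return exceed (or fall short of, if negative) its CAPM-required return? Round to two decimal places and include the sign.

Realised HPR = (P1 + D1 − P0) / P0 = (73.52 + 2.28 − 71.32) / 71.32 = 4.48 / 71.32 = 6.2815%
CAPM required = R_f + β·MRP = 1.6% + 1.74 × 5.4% = 10.9960%
α = realised − required = 6.2815% − 10.9960% = -4.71%

-4.71%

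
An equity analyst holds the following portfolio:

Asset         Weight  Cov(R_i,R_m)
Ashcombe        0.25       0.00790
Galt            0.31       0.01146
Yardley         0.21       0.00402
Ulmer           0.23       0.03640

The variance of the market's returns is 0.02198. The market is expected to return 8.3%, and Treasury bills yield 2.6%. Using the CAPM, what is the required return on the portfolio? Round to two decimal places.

6.42%

β_Ashcombe = 0.00790 / 0.02198 = 0.3594
β_Galt = 0.01146 / 0.02198 = 0.5214
β_Yardley = 0.00402 / 0.02198 = 0.1829
β_Ulmer = 0.03640 / 0.02198 = 1.6561
β_P = Σ w_i β_i = 0.25×0.3594 + 0.31×0.5214 + 0.21×0.1829 + 0.23×1.6561 = 0.6708
MRP = 8.3% − 2.6% = 5.70%
E(R_P) = R_f + β_P × MRP = 2.6% + 0.6708 × 5.7% = 6.42%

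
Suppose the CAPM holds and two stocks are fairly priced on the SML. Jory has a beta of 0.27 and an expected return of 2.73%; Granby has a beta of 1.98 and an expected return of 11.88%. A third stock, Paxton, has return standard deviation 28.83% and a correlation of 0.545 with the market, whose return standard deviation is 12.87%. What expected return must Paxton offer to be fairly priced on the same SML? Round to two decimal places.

MRP = (11.88% − 2.73%) / (1.98 − 0.27) = 5.3509%
R_f = 2.73% − 0.27 × 5.3509% = 1.2853%
β_Paxton = ρ·σ_i/σ_m = 0.545 × 28.83 / 12.87 = 1.2209
E(R_Paxton) = R_f + β × MRP = 1.2853% + 1.2209 × 5.3509% = 7.82%

7.82%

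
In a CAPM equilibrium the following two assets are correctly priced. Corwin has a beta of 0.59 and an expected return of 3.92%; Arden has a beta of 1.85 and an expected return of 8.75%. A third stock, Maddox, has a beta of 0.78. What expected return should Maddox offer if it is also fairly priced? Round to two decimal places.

MRP (SML slope) = (8.75% − 3.92%) / (1.85 − 0.59) = 4.83% / 1.26 = 3.8333%
R_f (intercept) = 3.92% − 0.59 × 3.8333% = 1.6584%
E(R_Maddox) = R_f + β × MRP = 1.6584% + 0.78 × 3.8333% = 4.65%

4.65%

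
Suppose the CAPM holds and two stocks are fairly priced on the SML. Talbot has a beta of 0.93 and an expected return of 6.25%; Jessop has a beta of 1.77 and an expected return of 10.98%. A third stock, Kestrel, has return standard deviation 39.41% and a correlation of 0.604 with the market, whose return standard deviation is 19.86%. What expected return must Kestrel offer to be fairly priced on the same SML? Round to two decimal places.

MRP = (10.98% − 6.25%) / (1.77 − 0.93) = 5.6310%
R_f = 6.25% − 0.93 × 5.6310% = 1.0132%
β_Kestrel = ρ·σ_i/σ_m = 0.604 × 39.41 / 19.86 = 1.1986
E(R_Kestrel) = R_f + β × MRP = 1.0132% + 1.1986 × 5.6310% = 7.76%

7.76%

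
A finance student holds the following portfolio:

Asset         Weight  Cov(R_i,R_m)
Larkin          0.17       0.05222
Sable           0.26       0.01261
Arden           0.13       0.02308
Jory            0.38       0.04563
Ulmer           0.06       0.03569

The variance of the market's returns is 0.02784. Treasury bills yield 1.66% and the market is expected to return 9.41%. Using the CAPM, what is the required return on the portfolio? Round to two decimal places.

11.30%

β_Larkin = 0.05222 / 0.02784 = 1.8757
β_Sable = 0.01261 / 0.02784 = 0.4529
β_Arden = 0.02308 / 0.02784 = 0.8290
β_Jory = 0.04563 / 0.02784 = 1.6390
β_Ulmer = 0.03569 / 0.02784 = 1.2820
β_P = Σ w_i β_i = 0.17×1.8757 + 0.26×0.4529 + 0.13×0.8290 + 0.38×1.6390 + 0.06×1.2820 = 1.2441
MRP = 9.41% − 1.66% = 7.75%
E(R_P) = R_f + β_P × MRP = 1.66% + 1.2441 × 7.75% = 11.30%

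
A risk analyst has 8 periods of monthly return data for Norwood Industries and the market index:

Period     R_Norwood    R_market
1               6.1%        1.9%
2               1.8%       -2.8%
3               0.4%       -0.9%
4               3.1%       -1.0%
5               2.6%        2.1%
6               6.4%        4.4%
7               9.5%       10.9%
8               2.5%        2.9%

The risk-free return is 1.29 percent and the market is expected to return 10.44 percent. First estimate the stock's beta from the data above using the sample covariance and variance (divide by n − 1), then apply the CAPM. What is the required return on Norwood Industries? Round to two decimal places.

Mean R_i = (6.1 + 1.8 + 0.4 + 3.1 + 2.6 + 6.4 + 9.5 + 2.5) / 8 = 4.0500%
Mean R_m = (1.9 − 2.8 − 0.9 − 1.0 + 2.1 + 4.4 + 10.9 + 2.9) / 8 = 2.1875%
Σ(R_i − R̄_i)(R_m − R̄_m) = 76.6350  ⇒  Cov = 76.6350 / 7 = 10.9479
Σ(R_m − R̄_m)² = 125.9688  ⇒  Var(R_m) = 125.9688 / 7 = 17.9955
β = Cov / Var(R_m) = 10.9479 / 17.9955 = 0.6084
MRP = 10.44% − 1.29% = 9.15%
E(R) = R_f + β × MRP = 1.29% + 0.6084 × 9.15% = 6.86%

6.86%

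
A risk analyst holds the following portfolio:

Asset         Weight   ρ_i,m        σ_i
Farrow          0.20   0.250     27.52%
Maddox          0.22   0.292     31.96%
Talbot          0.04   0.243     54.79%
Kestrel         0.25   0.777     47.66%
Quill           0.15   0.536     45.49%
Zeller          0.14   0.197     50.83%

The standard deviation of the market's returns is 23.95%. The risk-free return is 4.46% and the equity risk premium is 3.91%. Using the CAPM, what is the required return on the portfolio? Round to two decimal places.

β_Farrow = 0.250 × 27.52% / 23.95% = 0.2873
β_Maddox = 0.292 × 31.96% / 23.95% = 0.3897
β_Talbot = 0.243 × 54.79% / 23.95% = 0.5559
β_Kestrel = 0.777 × 47.66% / 23.95% = 1.5462
β_Quill = 0.536 × 45.49% / 23.95% = 1.0181
β_Zeller = 0.197 × 50.83% / 23.95% = 0.4181
β_P = Σ w_i β_i = 0.20×0.2873 + 0.22×0.3897 + 0.04×0.5559 + 0.25×1.5462 + 0.15×1.0181 + 0.14×0.4181 = 0.7632
E(R_P) = R_f + β_P × MRP = 4.46% + 0.7632 × 3.91% = 7.44%

7.44%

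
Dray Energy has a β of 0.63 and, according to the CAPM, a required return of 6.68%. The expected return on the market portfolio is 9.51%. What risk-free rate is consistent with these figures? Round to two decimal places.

E(R) = R_f + β(E(R_m) − R_f) = R_f(1 − β) + β·E(R_m)
6.68% = R_f × (1 − 0.63) + 0.63 × 9.51%
6.68% = R_f × 0.37 + 5.9913%
R_f = (6.68% − 5.9913%) / 0.37 = 1.86%

1.86%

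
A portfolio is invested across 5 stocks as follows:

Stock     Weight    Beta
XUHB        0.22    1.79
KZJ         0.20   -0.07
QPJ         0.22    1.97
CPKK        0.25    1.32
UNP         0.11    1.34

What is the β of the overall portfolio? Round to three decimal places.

β_P = Σ w_i β_i = 0.22×1.79 + 0.20×-0.07 + 0.22×1.97 + 0.25×1.32 + 0.11×1.34 = 1.2906

1.291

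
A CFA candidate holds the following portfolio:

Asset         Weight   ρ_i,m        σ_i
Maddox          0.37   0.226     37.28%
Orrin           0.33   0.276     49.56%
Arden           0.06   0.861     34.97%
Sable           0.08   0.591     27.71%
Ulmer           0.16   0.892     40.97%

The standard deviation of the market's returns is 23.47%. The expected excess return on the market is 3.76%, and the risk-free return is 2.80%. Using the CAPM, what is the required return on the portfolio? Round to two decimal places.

β_Maddox = 0.226 × 37.28% / 23.47% = 0.3590
β_Orrin = 0.276 × 49.56% / 23.47% = 0.5828
β_Arden = 0.861 × 34.97% / 23.47% = 1.2829
β_Sable = 0.591 × 27.71% / 23.47% = 0.6978
β_Ulmer = 0.892 × 40.97% / 23.47% = 1.5571
β_P = Σ w_i β_i = 0.37×0.3590 + 0.33×0.5828 + 0.06×1.2829 + 0.08×0.6978 + 0.16×1.5571 = 0.7071
E(R_P) = R_f + β_P × MRP = 2.80% + 0.7071 × 3.76% = 5.46%

5.46%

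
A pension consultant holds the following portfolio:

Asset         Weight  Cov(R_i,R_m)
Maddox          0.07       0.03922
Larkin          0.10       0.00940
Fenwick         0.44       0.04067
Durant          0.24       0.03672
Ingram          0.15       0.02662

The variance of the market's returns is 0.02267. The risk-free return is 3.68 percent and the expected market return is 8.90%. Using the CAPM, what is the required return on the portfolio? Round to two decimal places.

11.60%

β_Maddox = 0.03922 / 0.02267 = 1.7300
β_Larkin = 0.00940 / 0.02267 = 0.4146
β_Fenwick = 0.04067 / 0.02267 = 1.7940
β_Durant = 0.03672 / 0.02267 = 1.6198
β_Ingram = 0.02662 / 0.02267 = 1.1742
β_P = Σ w_i β_i = 0.07×1.7300 + 0.10×0.4146 + 0.44×1.7940 + 0.24×1.6198 + 0.15×1.1742 = 1.5168
MRP = 8.90% − 3.68% = 5.22%
E(R_P) = R_f + β_P × MRP = 3.68% + 1.5168 × 5.22% = 11.60%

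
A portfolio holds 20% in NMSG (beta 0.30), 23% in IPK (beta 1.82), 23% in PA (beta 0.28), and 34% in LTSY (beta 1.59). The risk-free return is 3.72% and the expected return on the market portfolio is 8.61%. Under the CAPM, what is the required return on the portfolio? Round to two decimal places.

9.02%

β_P = Σ w_i β_i = 0.20×0.30 + 0.23×1.82 + 0.23×0.28 + 0.34×1.59 = 1.0836
MRP = 8.61% − 3.72% = 4.89%
E(R_P) = R_f + β_P × MRP = 3.72% + 1.0836 × 4.89% = 9.02%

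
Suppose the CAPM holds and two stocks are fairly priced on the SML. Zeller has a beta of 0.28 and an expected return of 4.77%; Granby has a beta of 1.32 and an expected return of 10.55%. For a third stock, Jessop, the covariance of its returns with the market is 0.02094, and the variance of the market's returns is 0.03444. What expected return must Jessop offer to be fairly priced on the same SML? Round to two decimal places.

MRP = (10.55% − 4.77%) / (1.32 − 0.28) = 5.5577%
R_f = 4.77% − 0.28 × 5.5577% = 3.2138%
β_Jessop = Cov / Var(R_m) = 0.02094 / 0.03444 = 0.6080
E(R_Jessop) = R_f + β × MRP = 3.2138% + 0.6080 × 5.5577% = 6.59%

6.59%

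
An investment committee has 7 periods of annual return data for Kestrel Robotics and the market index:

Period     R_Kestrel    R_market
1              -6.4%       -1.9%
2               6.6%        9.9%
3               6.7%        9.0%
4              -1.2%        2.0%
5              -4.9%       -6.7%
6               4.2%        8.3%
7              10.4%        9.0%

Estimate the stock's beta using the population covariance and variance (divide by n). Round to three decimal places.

Mean R_i = (-6.4 + 6.6 + 6.7 − 1.2 − 4.9 + 4.2 + 10.4) / 7 = 2.2000%
Mean R_m = (-1.9 + 9.9 + 9.0 + 2.0 − 6.7 + 8.3 + 9.0) / 7 = 4.2286%
Σ(R_i − R̄_i)(R_m − R̄_m) = 231.5700  ⇒  Cov = 231.5700 / 7 = 33.0814
Σ(R_m − R̄_m)² = 256.2343  ⇒  Var(R_m) = 256.2343 / 7 = 36.6049
β = Cov / Var(R_m) = 33.0814 / 36.6049 = 0.9037

0.904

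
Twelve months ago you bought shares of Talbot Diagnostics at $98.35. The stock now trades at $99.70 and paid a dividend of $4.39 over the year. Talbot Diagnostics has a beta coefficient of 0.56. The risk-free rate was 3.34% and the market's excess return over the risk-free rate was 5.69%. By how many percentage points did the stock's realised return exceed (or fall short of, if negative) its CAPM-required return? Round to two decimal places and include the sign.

-0.69%

Realised HPR = (P1 + D1 − P0) / P0 = (99.70 + 4.39 − 98.35) / 98.35 = 5.74 / 98.35 = 5.8363%
CAPM required = R_f + β·MRP = 3.34% + 0.56 × 5.69% = 6.5264%
α = realised − required = 5.8363% − 6.5264% = -0.69%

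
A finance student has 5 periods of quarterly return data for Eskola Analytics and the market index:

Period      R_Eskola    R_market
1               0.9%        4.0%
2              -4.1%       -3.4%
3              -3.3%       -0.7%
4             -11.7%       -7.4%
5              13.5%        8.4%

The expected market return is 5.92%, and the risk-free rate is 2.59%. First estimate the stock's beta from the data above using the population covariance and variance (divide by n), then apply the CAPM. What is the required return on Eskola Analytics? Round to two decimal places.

Mean R_i = (0.9 − 4.1 − 3.3 − 11.7 + 13.5) / 5 = -0.9400%
Mean R_m = (4.0 − 3.4 − 0.7 − 7.4 + 8.4) / 5 = 0.1800%
Σ(R_i − R̄_i)(R_m − R̄_m) = 220.6760  ⇒  Cov = 220.6760 / 5 = 44.1352
Σ(R_m − R̄_m)² = 153.2080  ⇒  Var(R_m) = 153.2080 / 5 = 30.6416
β = Cov / Var(R_m) = 44.1352 / 30.6416 = 1.4404
MRP = 5.92% − 2.59% = 3.33%
E(R) = R_f + β × MRP = 2.59% + 1.4404 × 3.33% = 7.39%

7.39%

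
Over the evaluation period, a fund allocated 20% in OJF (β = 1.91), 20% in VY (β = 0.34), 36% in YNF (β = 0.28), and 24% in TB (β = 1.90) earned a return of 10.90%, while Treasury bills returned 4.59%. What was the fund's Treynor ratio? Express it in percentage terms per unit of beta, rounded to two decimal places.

β_P = 0.20×1.91 + 0.20×0.34 + 0.36×0.28 + 0.24×1.90 = 1.0068
Treynor = (R_P − R_f) / β_P = (10.90% − 4.59%) / 1.0068 = 6.31% / 1.0068 = 6.27%

6.27%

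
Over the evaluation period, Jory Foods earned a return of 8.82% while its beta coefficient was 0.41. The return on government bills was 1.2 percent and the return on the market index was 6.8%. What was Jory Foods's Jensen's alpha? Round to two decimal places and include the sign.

Market excess return = 6.8% − 1.2% = 5.60%
CAPM benchmark = R_f + β(R_m − R_f) = 1.2% + 0.41 × 5.6% = 3.4960%
α = actual − benchmark = 8.82% − 3.4960% = +5.32%

+5.32%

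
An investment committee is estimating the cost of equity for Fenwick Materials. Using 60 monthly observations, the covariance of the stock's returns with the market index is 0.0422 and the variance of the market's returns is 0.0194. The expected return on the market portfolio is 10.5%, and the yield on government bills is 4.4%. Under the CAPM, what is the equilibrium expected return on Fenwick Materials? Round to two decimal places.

β = Cov(R_i, R_m) / Var(R_m) = 0.0422 / 0.0194 = 2.1753
MRP = 10.5% − 4.4% = 6.10%
E(R) = R_f + β × MRP = 4.4% + 2.1753 × 6.1% = 17.67%

17.67%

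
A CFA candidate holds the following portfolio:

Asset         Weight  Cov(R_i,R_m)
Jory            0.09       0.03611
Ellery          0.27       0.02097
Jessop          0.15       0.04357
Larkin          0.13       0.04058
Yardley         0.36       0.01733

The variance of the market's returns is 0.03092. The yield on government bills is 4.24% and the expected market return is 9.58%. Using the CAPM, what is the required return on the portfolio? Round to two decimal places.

8.90%

β_Jory = 0.03611 / 0.03092 = 1.1679
β_Ellery = 0.02097 / 0.03092 = 0.6782
β_Jessop = 0.04357 / 0.03092 = 1.4091
β_Larkin = 0.04058 / 0.03092 = 1.3124
β_Yardley = 0.01733 / 0.03092 = 0.5605
β_P = Σ w_i β_i = 0.09×1.1679 + 0.27×0.6782 + 0.15×1.4091 + 0.13×1.3124 + 0.36×0.5605 = 0.8720
MRP = 9.58% − 4.24% = 5.34%
E(R_P) = R_f + β_P × MRP = 4.24% + 0.8720 × 5.34% = 8.90%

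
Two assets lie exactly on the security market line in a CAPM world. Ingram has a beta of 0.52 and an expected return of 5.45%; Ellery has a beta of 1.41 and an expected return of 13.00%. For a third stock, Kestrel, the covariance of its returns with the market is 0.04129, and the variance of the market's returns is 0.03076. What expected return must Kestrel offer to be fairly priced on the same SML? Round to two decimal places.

12.43%

MRP = (13.00% − 5.45%) / (1.41 − 0.52) = 8.4831%
R_f = 5.45% − 0.52 × 8.4831% = 1.0388%
β_Kestrel = Cov / Var(R_m) = 0.04129 / 0.03076 = 1.3423
E(R_Kestrel) = R_f + β × MRP = 1.0388% + 1.3423 × 8.4831% = 12.43%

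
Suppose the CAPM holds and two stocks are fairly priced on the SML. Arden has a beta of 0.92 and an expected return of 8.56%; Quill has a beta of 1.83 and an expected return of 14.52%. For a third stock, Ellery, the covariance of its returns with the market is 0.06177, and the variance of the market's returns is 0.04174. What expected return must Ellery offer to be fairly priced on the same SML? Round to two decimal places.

MRP = (14.52% − 8.56%) / (1.83 − 0.92) = 6.5495%
R_f = 8.56% − 0.92 × 6.5495% = 2.5345%
β_Ellery = Cov / Var(R_m) = 0.06177 / 0.04174 = 1.4799
E(R_Ellery) = R_f + β × MRP = 2.5345% + 1.4799 × 6.5495% = 12.23%

12.23%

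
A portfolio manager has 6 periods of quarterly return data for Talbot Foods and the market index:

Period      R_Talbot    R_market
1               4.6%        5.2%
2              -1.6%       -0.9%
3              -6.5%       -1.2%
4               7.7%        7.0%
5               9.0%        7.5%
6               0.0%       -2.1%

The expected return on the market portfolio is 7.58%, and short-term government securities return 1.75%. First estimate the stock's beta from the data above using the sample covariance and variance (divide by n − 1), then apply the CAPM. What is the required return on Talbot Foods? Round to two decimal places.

8.85%

Mean R_i = (4.6 − 1.6 − 6.5 + 7.7 + 9.0 + 0.0) / 6 = 2.2000%
Mean R_m = (5.2 − 0.9 − 1.2 + 7.0 + 7.5 − 2.1) / 6 = 2.5833%
Σ(R_i − R̄_i)(R_m − R̄_m) = 120.4600  ⇒  Cov = 120.4600 / 5 = 24.0920
Σ(R_m − R̄_m)² = 98.9083  ⇒  Var(R_m) = 98.9083 / 5 = 19.7817
β = Cov / Var(R_m) = 24.0920 / 19.7817 = 1.2179
MRP = 7.58% − 1.75% = 5.83%
E(R) = R_f + β × MRP = 1.75% + 1.2179 × 5.83% = 8.85%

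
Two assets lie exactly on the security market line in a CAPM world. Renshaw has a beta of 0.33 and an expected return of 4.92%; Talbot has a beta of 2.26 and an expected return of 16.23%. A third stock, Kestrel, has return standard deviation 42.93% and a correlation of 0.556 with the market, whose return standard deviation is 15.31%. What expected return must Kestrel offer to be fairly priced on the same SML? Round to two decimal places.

12.12%

MRP = (16.23% − 4.92%) / (2.26 − 0.33) = 5.8601%
R_f = 4.92% − 0.33 × 5.8601% = 2.9862%
β_Kestrel = ρ·σ_i/σ_m = 0.556 × 42.93 / 15.31 = 1.5591
E(R_Kestrel) = R_f + β × MRP = 2.9862% + 1.5591 × 5.8601% = 12.12%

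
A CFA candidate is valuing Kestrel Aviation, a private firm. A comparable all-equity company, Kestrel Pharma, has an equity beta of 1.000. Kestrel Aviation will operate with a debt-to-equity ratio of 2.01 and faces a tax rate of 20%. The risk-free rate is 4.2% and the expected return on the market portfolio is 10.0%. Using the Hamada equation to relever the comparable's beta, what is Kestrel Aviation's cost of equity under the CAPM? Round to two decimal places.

19.33%

β_L = β_U × [1 + (1 − t)(D/E)] = 1.000 × [1 + (1 − 0.20) × 2.01]
    = 1.000 × [1 + 0.80 × 2.01] = 1.000 × 2.6080 = 2.6080
MRP = 10.0% − 4.2% = 5.80%
E(R) = R_f + β_L × MRP = 4.2% + 2.6080 × 5.8% = 19.33%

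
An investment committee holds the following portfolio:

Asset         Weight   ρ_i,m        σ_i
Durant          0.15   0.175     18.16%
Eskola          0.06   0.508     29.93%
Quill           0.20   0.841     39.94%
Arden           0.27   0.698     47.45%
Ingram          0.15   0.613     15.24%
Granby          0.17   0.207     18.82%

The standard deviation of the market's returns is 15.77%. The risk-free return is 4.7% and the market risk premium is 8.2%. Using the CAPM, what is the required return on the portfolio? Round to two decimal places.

14.64%

β_Durant = 0.175 × 18.16% / 15.77% = 0.2015
β_Eskola = 0.508 × 29.93% / 15.77% = 0.9641
β_Quill = 0.841 × 39.94% / 15.77% = 2.1300
β_Arden = 0.698 × 47.45% / 15.77% = 2.1002
β_Ingram = 0.613 × 15.24% / 15.77% = 0.5924
β_Granby = 0.207 × 18.82% / 15.77% = 0.2470
β_P = Σ w_i β_i = 0.15×0.2015 + 0.06×0.9641 + 0.20×2.1300 + 0.27×2.1002 + 0.15×0.5924 + 0.17×0.2470 = 1.2120
E(R_P) = R_f + β_P × MRP = 4.7% + 1.2120 × 8.2% = 14.64%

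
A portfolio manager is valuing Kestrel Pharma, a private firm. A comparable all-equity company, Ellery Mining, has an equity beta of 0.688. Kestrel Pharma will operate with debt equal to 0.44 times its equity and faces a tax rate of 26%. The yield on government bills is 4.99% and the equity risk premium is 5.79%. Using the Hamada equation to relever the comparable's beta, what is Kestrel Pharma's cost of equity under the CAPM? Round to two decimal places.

β_L = β_U × [1 + (1 − t)(D/E)] = 0.688 × [1 + (1 − 0.26) × 0.44]
    = 0.688 × [1 + 0.74 × 0.44] = 0.688 × 1.3256 = 0.9120
E(R) = R_f + β_L × MRP = 4.99% + 0.9120 × 5.79% = 10.27%

10.27%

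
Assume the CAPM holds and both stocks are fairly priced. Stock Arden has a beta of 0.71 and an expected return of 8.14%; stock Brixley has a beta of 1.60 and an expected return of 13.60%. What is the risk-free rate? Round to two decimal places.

Both satisfy E(R) = R_f + β·MRP, so the slope of the SML is
MRP = (13.60% − 8.14%) / (1.60 − 0.71) = 5.46% / 0.89 = 6.1348%
R_f = E(R_Arden) − β_Arden·MRP = 8.14% − 0.71 × 6.1348% = 3.7843%

3.78%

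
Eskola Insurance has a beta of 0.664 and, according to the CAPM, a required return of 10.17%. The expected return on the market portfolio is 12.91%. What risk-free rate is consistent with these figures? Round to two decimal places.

E(R) = R_f + β(E(R_m) − R_f) = R_f(1 − β) + β·E(R_m)
10.17% = R_f × (1 − 0.664) + 0.664 × 12.91%
10.17% = R_f × 0.336 + 8.57224%
R_f = (10.17% − 8.57224%) / 0.336 = 4.76%

4.76%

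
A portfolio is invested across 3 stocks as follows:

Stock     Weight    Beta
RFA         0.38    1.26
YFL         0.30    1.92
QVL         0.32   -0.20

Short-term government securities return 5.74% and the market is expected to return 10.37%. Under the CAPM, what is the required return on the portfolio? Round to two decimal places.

10.33%

β_P = Σ w_i β_i = 0.38×1.26 + 0.30×1.92 + 0.32×-0.20 = 0.9908
MRP = 10.37% − 5.74% = 4.63%
E(R_P) = R_f + β_P × MRP = 5.74% + 0.9908 × 4.63% = 10.33%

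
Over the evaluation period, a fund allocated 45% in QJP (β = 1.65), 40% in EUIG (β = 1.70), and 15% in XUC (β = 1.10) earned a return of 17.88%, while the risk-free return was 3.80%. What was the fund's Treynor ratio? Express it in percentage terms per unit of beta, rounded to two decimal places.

β_P = 0.45×1.65 + 0.40×1.70 + 0.15×1.10 = 1.5875
Treynor = (R_P − R_f) / β_P = (17.88% − 3.80%) / 1.5875 = 14.08% / 1.5875 = 8.87%

8.87%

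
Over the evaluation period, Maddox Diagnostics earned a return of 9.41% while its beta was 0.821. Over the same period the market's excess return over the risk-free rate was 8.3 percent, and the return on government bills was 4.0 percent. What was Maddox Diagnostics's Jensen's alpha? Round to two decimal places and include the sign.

CAPM benchmark = R_f + β(R_m − R_f) = 4.0% + 0.821 × 8.3% = 10.8143%
α = actual − benchmark = 9.41% − 10.8143% = -1.40%

-1.40%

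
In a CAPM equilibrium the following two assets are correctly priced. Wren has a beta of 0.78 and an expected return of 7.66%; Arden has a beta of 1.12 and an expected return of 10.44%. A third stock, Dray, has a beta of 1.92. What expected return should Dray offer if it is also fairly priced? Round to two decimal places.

16.98%

MRP (SML slope) = (10.44% − 7.66%) / (1.12 − 0.78) = 2.78% / 0.34 = 8.1765%
R_f (intercept) = 7.66% − 0.78 × 8.1765% = 1.2823%
E(R_Dray) = R_f + β × MRP = 1.2823% + 1.92 × 8.1765% = 16.98%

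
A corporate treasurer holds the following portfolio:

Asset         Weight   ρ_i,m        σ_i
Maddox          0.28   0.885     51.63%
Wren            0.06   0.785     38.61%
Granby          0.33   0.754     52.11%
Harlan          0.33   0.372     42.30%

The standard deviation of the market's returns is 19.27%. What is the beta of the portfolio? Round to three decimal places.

1.701

β_Maddox = 0.885 × 51.63% / 19.27% = 2.3712
β_Wren = 0.785 × 38.61% / 19.27% = 1.5729
β_Granby = 0.754 × 52.11% / 19.27% = 2.0390
β_Harlan = 0.372 × 42.30% / 19.27% = 0.8166
β_P = Σ w_i β_i = 0.28×2.3712 + 0.06×1.5729 + 0.33×2.0390 + 0.33×0.8166 = 1.7007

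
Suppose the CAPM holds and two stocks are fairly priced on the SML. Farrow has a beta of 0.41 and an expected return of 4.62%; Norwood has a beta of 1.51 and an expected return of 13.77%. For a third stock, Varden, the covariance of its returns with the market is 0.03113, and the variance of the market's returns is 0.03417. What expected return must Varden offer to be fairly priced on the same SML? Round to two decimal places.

MRP = (13.77% − 4.62%) / (1.51 − 0.41) = 8.3182%
R_f = 4.62% − 0.41 × 8.3182% = 1.2095%
β_Varden = Cov / Var(R_m) = 0.03113 / 0.03417 = 0.9110
E(R_Varden) = R_f + β × MRP = 1.2095% + 0.9110 × 8.3182% = 8.79%

8.79%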